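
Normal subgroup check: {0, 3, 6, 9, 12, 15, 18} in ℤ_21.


H = {0, 3, 6, 9, 12, 15, 18} in ℤ_21
ℤ_21 is abelian; every subgroup of an abelian group is normal

Yes, normal subgroup


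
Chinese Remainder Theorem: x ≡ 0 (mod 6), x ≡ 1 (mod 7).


m₁ = 6, m₂ = 7, gcd = 1, so CRT applies. M = m₁·m₂ = 42
Let M₁ = M/m₁ = 7, M₂ = M/m₂ = 6
Find y₁ ≡ M₁⁻¹ (mod m₁): 7⁻¹ ≡ 1 (mod 6)
Find y₂ ≡ M₂⁻¹ (mod m₂): 6⁻¹ ≡ 6 (mod 7)
x = a₁·M₁·y₁ + a₂·M₂·y₂ = 0·7·1 + 1·6·6 = 36
Reduce mod 42: x ≡ 36
Check: 36 mod 6 = 0 ✓, 36 mod 7 = 1 ✓

x ≡ 36 (mod 42)


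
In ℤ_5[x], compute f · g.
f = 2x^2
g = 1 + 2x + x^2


Expand and collect like terms; reduce coefficients mod 5:
x^0: 0·1 = 0 ≡ 0 (mod 5)
x^1: 0·2 + 0·1 = 0 ≡ 0 (mod 5)
x^2: 0·1 + 0·2 + 2·1 = 2 ≡ 2 (mod 5)
x^3: 0·1 + 2·2 = 4 ≡ 4 (mod 5)
x^4: 2·1 = 2 ≡ 2 (mod 5)
Result: 2x^2 + 4x^3 + 2x^4

f · g = 2x^2 + 4x^3 + 2x^4


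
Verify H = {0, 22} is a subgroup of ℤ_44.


Subgroup test for H = {0, 22} in (ℤ_44, +):
(1) 0 ∈ H? Yes
(2) Closure: for all a,b ∈ H, (a+b) mod 44 ∈ H? Yes
(3) Inverses: for all a ∈ H, -a mod 44 ∈ H? Yes

Yes, H is a subgroup of ℤ_44


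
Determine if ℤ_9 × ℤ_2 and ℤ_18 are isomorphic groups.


Comparing ℤ_9 × ℤ_2 and ℤ_18:
gcd(9,2) = 1, so ℤ_9 × ℤ_2 ≅ ℤ_18 (CRT)

Yes, ℤ_9 × ℤ_2 ≅ ℤ_18


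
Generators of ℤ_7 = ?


g generates ℤ_n iff gcd(g,n) = 1
Checking each g ∈ {1,...,6}:
gcd(1,7) = 1
gcd(2,7) = 1
gcd(3,7) = 1
gcd(4,7) = 1
gcd(5,7) = 1
gcd(6,7) = 1
Generators: {1, 2, 3, 4, 5, 6}
Number of generators = φ(7) = 6

Generators of ℤ_7 = {1, 2, 3, 4, 5, 6}


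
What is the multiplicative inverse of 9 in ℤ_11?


Use the extended Euclidean algorithm to write 1 = 9·s + 11·t; then s mod 11 is the inverse.
Euclidean algorithm:
  9 = 0·11 + 9
  11 = 1·9 + 2
  9 = 4·2 + 1
  2 = 2·1 + 0
gcd(9,11) = 1
Back-substitution gives: 9·(5) + 11·(-4) = 1
So 9⁻¹ ≡ 5 ≡ 5 (mod 11)
Check: 9 × 5 = 45 ≡ 1 (mod 11) ✓

9⁻¹ ≡ 5 (mod 11)


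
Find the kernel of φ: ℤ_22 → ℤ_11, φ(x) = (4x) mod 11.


Kernel = preimage of identity
ker(φ) = {x ∈ ℤ_22 : 4x ≡ 0 (mod 11)}. Since 11 | 22, φ is well-defined. The kernel is the cyclic subgroup ⟨11⟩ of ℤ_22 (order 2), i.e. {0, 11}

ker(φ) = {0, 11}


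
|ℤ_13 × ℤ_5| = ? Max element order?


|ℤ_13 × ℤ_5| = 13 × 5 = 65
Max element order = lcm(13,5) = 65
Cyclic? Yes (gcd=1)

|ℤ_13×ℤ_5| = 65, max element order = 65


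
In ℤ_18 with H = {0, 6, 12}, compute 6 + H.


6 + H = {6 + h (mod 18) : h ∈ H}
6+0=6, 6+6=12, 6+12=0
6 + H = {0, 6, 12} = 0 + H

6 + H = {0, 6, 12}


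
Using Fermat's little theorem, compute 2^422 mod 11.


Fermat's little theorem: if p is prime and gcd(a,p)=1, then a^(p-1) ≡ 1 (mod p)
p = 11 is prime, gcd(2,11) = 1
Reduce exponent: 422 mod 10 = 2
So 2^422 ≡ 2^2 (mod 11)
2^2 mod 11 = 4

2^422 ≡ 4 (mod 11)


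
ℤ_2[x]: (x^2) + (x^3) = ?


Add coefficients mod 2:
x^0: 0 + 0 = 0 (mod 2)
x^1: 0 + 0 = 0 (mod 2)
x^2: 1 + 0 = 1 (mod 2)
x^3: 0 + 1 = 1 (mod 2)
Result: x^2 + x^3

f + g = x^2 + x^3


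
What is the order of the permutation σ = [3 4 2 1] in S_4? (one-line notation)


Cycle decomposition: (1 3 2 4)
Cycle lengths: 4
Order = lcm(4) = 4

ord(σ) = 4


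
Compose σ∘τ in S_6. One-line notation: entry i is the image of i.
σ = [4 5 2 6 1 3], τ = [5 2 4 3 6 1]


σ∘τ: apply τ first, then σ
1 →τ 5 →σ 1
2 →τ 2 →σ 5
3 →τ 4 →σ 6
4 →τ 3 →σ 2
5 →τ 6 →σ 3
6 →τ 1 →σ 4

σ∘τ = [1 5 6 2 3 4]


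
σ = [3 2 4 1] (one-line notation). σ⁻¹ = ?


To find σ⁻¹, swap domain and range:
σ(1) = 3 → σ⁻¹(3) = 1
σ(2) = 2 → σ⁻¹(2) = 2
σ(3) = 4 → σ⁻¹(4) = 3
σ(4) = 1 → σ⁻¹(1) = 4

σ⁻¹ = [4 2 1 3]


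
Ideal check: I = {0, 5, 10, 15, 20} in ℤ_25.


Check ideal conditions for I = {0, 5, 10, 15, 20} in ℤ_25:
(1) I is an additive subgroup? Yes
(2) For r ∈ ℤ_25 and a ∈ I: r·a ∈ I? Yes

Yes, I is an ideal of ℤ_25


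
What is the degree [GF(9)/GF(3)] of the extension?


GF(9) = GF(3^2), so the extension degree is 2

[GF(9)/GF(3)] = 2


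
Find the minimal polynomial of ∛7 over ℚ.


∛7 satisfies x³ - 7 = 0, irreducible over ℚ (no rational root; 7 is not a perfect cube)

Minimal polynomial: x³ - 7


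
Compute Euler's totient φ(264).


Factor n: 264 = 2^3 × 3 × 11
φ(n) = n · ∏(1 - 1/p) over distinct primes p | n
φ(264) = 264 · (1 - 1/2) · (1 - 1/3) · (1 - 1/11) = 80

φ(264) = 80


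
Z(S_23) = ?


Z(G) = {g ∈ G | gx = xg for all x ∈ G}
S_n is non-abelian for n ≥ 3; Z(S_23) is trivial

Z(S_23) = {e}


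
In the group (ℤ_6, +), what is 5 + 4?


Operation: addition mod 6
5 + 4 = (a + b) mod 6 with a = 5, b = 4

5 + 4 = 3


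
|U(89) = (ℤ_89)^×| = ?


U(n) is the group of units mod n; |U(n)| = φ(n)
|U(89)| = φ(89) = 88

|U(89) = (ℤ_89)^×| = 88


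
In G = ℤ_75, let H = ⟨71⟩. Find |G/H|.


|⟨71⟩| = n / gcd(71, 75) = 75 / 1 = 75
H is normal (ℤ_75 is abelian).
|G/H| = |G| / |H| = 75 / 75 = 1

|G/H| = 1


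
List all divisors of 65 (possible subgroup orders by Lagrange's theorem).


Lagrange's theorem: |H| divides |G|
|G| = 65
Divisors of 65: 1, 5, 13, 65

Possible subgroup orders: {1, 5, 13, 65}


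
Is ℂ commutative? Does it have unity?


ℂ is a field: commutative, has unity, every nonzero element is a unit (hence an integral domain)
Commutative: Yes
Integral domain: Yes
Has unity: Yes

ℂ: Commutative=Yes, Unity=Yes


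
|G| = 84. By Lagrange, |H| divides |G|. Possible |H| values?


Lagrange's theorem: |H| divides |G|
|G| = 84
Divisors of 84: 1, 2, 3, 4, 6, 7, 12, 14, 21, 28, 42, 84

Possible subgroup orders: {1, 2, 3, 4, 6, 7, 12, 14, 21, 28, 42, 84}


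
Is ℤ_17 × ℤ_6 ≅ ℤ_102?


Comparing ℤ_17 × ℤ_6 and ℤ_102:
gcd(17,6) = 1, so ℤ_17 × ℤ_6 ≅ ℤ_102 (CRT)

Yes, ℤ_17 × ℤ_6 ≅ ℤ_102


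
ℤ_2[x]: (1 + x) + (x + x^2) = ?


Add coefficients mod 2:
x^0: 1 + 0 = 1 (mod 2)
x^1: 1 + 1 = 0 (mod 2)
x^2: 0 + 1 = 1 (mod 2)
Result: 1 + x^2

f + g = 1 + x^2


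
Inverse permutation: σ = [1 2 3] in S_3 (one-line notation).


To find σ⁻¹, swap domain and range:
σ(1) = 1 → σ⁻¹(1) = 1
σ(2) = 2 → σ⁻¹(2) = 2
σ(3) = 3 → σ⁻¹(3) = 3

σ⁻¹ = [1 2 3]


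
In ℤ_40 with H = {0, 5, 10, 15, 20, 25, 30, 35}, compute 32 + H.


32 + H = {32 + h (mod 40) : h ∈ H}
32+0=32, 32+5=37, 32+10=2, 32+15=7, 32+20=12, 32+25=17, 32+30=22, 32+35=27
32 + H = {2, 7, 12, 17, 22, 27, 32, 37} = 2 + H

32 + H = {2, 7, 12, 17, 22, 27, 32, 37}


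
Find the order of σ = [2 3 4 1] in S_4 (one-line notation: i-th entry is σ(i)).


Cycle decomposition: (1 2 3 4)
Cycle lengths: 4
Order = lcm(4) = 4

ord(σ) = 4


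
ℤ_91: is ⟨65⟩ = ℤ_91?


g generates ℤ_n iff gcd(g, n) = 1
gcd(65, 91) = 13
Since gcd = 13 ≠ 1, ⟨65⟩ has order 7 < 91, so 65 is not a generator.

No, 65 does not generate ℤ_91


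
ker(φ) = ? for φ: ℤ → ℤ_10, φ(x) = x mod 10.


Kernel = preimage of identity
ker(φ) = {x ∈ ℤ : x ≡ 0 (mod 10)} = 10ℤ = {0, ±10, ±20, ...}

ker(φ) = 10ℤ


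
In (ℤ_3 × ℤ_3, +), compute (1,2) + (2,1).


Operation: componentwise addition mod (3, 3)
(1,2) + (2,1) = ((a₁+b₁) mod 3, (a₂+b₂) mod 3) with a = (1,2), b = (2,1)

(1,2) + (2,1) = (0,0)


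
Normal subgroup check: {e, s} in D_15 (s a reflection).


H = {e, s} in D_15 (s a reflection)
r·s·r⁻¹ = sr⁻² ≠ s for n ≥ 3, so {e, s} is not closed under conjugation

No, not a normal subgroup


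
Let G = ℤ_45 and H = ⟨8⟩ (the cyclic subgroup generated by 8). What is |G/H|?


|⟨8⟩| = n / gcd(8, 45) = 45 / 1 = 45
H is normal (ℤ_45 is abelian).
|G/H| = |G| / |H| = 45 / 45 = 1

|G/H| = 1


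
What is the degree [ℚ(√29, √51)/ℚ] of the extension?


[ℚ(√29,√51):ℚ] = [ℚ(√29,√51):ℚ(√29)]·[ℚ(√29):ℚ] = 2·2 = 4

[ℚ(√29, √51)/ℚ] = 4


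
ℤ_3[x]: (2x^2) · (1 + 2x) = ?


Expand and collect like terms; reduce coefficients mod 3:
x^0: 0·1 = 0 ≡ 0 (mod 3)
x^1: 0·2 + 0·1 = 0 ≡ 0 (mod 3)
x^2: 0·2 + 2·1 = 2 ≡ 2 (mod 3)
x^3: 2·2 = 4 ≡ 1 (mod 3)
Result: 2x^2 + x^3

f · g = 2x^2 + x^3


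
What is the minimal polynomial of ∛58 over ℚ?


∛58 satisfies x³ - 58 = 0, irreducible over ℚ (no rational root; 58 is not a perfect cube)

Minimal polynomial: x³ - 58


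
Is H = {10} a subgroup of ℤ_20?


Subgroup test for H = {10} in (ℤ_20, +):
(1) 0 ∈ H? No
(2) Closure: for all a,b ∈ H, (a+b) mod 20 ∈ H? No  [counterexample: 10 + 10 = 0 ∉ H]
(3) Inverses: for all a ∈ H, -a mod 20 ∈ H? Yes

No, H is not a subgroup of ℤ_20


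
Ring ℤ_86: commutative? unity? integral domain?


ℤ_86 is a commutative ring with unity 1; 86 = 2×43 is composite, so 2·43 ≡ 0 gives zero divisors (not an integral domain)
Commutative: Yes
Integral domain: No
Has unity: Yes

ℤ_86: Commutative=Yes, Unity=Yes


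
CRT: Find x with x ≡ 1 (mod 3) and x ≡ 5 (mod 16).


m₁ = 3, m₂ = 16, gcd = 1, so CRT applies. M = m₁·m₂ = 48
Let M₁ = M/m₁ = 16, M₂ = M/m₂ = 3
Find y₁ ≡ M₁⁻¹ (mod m₁): 16⁻¹ ≡ 1 (mod 3)
Find y₂ ≡ M₂⁻¹ (mod m₂): 3⁻¹ ≡ 11 (mod 16)
x = a₁·M₁·y₁ + a₂·M₂·y₂ = 1·16·1 + 5·3·11 = 181
Reduce mod 48: x ≡ 37
Check: 37 mod 3 = 1 ✓, 37 mod 16 = 5 ✓

x ≡ 37 (mod 48)


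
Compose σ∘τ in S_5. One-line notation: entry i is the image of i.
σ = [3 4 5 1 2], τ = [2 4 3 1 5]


σ∘τ: apply τ first, then σ
1 →τ 2 →σ 4
2 →τ 4 →σ 1
3 →τ 3 →σ 5
4 →τ 1 →σ 3
5 →τ 5 →σ 2

σ∘τ = [4 1 5 3 2]


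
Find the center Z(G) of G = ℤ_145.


Z(G) = {g ∈ G | gx = xg for all x ∈ G}
ℤ_145 is abelian, so Z(G) = G

Z(ℤ_145) = ℤ_145


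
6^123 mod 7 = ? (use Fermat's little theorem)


Fermat's little theorem: if p is prime and gcd(a,p)=1, then a^(p-1) ≡ 1 (mod p)
p = 7 is prime, gcd(6,7) = 1
Reduce exponent: 123 mod 6 = 3
So 6^123 ≡ 6^3 (mod 7)
6^3 mod 7 = 6

6^123 ≡ 6 (mod 7)


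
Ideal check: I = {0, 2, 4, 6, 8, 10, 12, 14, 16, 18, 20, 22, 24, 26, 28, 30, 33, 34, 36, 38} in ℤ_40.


Check ideal conditions for I = {0, 2, 4, 6, 8, 10, 12, 14, 16, 18, 20, 22, 24, 26, 28, 30, 33, 34, 36, 38} in ℤ_40:
(1) I is an additive subgroup? No
(2) For r ∈ ℤ_40 and a ∈ I: r·a ∈ I? No  [counterexample: r=2, a=16, r·a mod 40 = 32 ∉ I]

No, I is not an ideal of ℤ_40


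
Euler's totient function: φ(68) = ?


Factor n: 68 = 2^2 × 17
φ(n) = n · ∏(1 - 1/p) over distinct primes p | n
φ(68) = 68 · (1 - 1/2) · (1 - 1/17) = 32

φ(68) = 32


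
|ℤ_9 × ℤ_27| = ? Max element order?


|ℤ_9 × ℤ_27| = 9 × 27 = 243
Max element order = lcm(9,27) = 27
Cyclic? No (gcd=9)

|ℤ_9×ℤ_27| = 243, max element order = 27


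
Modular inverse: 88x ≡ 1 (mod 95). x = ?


Use the extended Euclidean algorithm to write 1 = 88·s + 95·t; then s mod 95 is the inverse.
Euclidean algorithm:
  88 = 0·95 + 88
  95 = 1·88 + 7
  88 = 12·7 + 4
  7 = 1·4 + 3
  4 = 1·3 + 1
  3 = 3·1 + 0
gcd(88,95) = 1
Back-substitution gives: 88·(27) + 95·(-25) = 1
So 88⁻¹ ≡ 27 ≡ 27 (mod 95)
Check: 88 × 27 = 2376 ≡ 1 (mod 95) ✓

88⁻¹ ≡ 27 (mod 95)


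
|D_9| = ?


|D_n| = 2n (n rotations and n reflections)
|D_9| = 2×9 = 18

|D_9| = 18


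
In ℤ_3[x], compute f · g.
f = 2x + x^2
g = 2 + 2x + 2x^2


Expand and collect like terms; reduce coefficients mod 3:
x^0: 0·2 = 0 ≡ 0 (mod 3)
x^1: 0·2 + 2·2 = 4 ≡ 1 (mod 3)
x^2: 0·2 + 2·2 + 1·2 = 6 ≡ 0 (mod 3)
x^3: 2·2 + 1·2 = 6 ≡ 0 (mod 3)
x^4: 1·2 = 2 ≡ 2 (mod 3)
Result: x + 2x^4

f · g = x + 2x^4


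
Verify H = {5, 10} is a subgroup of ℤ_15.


Subgroup test for H = {5, 10} in (ℤ_15, +):
(1) 0 ∈ H? No
(2) Closure: for all a,b ∈ H, (a+b) mod 15 ∈ H? No  [counterexample: 5 + 10 = 0 ∉ H]
(3) Inverses: for all a ∈ H, -a mod 15 ∈ H? Yes

No, H is not a subgroup of ℤ_15


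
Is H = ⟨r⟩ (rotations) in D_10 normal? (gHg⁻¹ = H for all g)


H = ⟨r⟩ (rotations) in D_10
The rotation subgroup ⟨r⟩ has index 2 in D_10, so it is normal

Yes, normal subgroup


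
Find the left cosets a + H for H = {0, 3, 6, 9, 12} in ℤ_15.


H = {0, 3, 6, 9, 12}, |H| = 5
Number of cosets = |G|/|H| = 15/5 = 3
0 + H = {0, 3, 6, 9, 12}
1 + H = {1, 4, 7, 10, 13}
2 + H = {2, 5, 8, 11, 14}

Cosets: 0+H={0,3,6,9,12}; 1+H={1,4,7,10,13}; 2+H={2,5,8,11,14}


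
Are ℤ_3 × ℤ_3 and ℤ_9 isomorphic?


Comparing ℤ_3 × ℤ_3 and ℤ_9:
gcd(3,3) = 3 ≠ 1. Max element order in ℤ_3×ℤ_3 is lcm(3,3) = 3 < 9, so it has no element of order 9

No, ℤ_3 × ℤ_3 ≇ ℤ_9


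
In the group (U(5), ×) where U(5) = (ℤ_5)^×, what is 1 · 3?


Operation: multiplication mod 5
1 · 3 = (a × b) mod 5 with a = 1, b = 3

1 · 3 = 3


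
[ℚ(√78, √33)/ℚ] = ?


[ℚ(√78,√33):ℚ] = [ℚ(√78,√33):ℚ(√78)]·[ℚ(√78):ℚ] = 2·2 = 4

[ℚ(√78, √33)/ℚ] = 4


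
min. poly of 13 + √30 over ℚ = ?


Let α = 13 + √30. Then α - 13 = √30, so (α - 13)² = 30, giving α² - 26α + 139 = 0. Degree 2 and α ∉ ℚ, so this is the minimal polynomial.

Minimal polynomial: x² - 26x + 139


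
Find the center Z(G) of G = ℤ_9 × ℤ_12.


Z(G) = {g ∈ G | gx = xg for all x ∈ G}
Direct product of abelian groups is abelian, so Z(G) = G

Z(ℤ_9 × ℤ_12) = ℤ_9 × ℤ_12


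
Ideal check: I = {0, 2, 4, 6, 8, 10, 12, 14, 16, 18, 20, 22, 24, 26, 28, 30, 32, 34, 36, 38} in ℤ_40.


Check ideal conditions for I = {0, 2, 4, 6, 8, 10, 12, 14, 16, 18, 20, 22, 24, 26, 28, 30, 32, 34, 36, 38} in ℤ_40:
(1) I is an additive subgroup? Yes
(2) For r ∈ ℤ_40 and a ∈ I: r·a ∈ I? Yes

Yes, I is an ideal of ℤ_40


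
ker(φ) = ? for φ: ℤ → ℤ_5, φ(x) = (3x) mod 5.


Kernel = preimage of identity
ker(φ) = {x ∈ ℤ : 3x ≡ 0 (mod 5)}. gcd(3,5) = 1, so 3x ≡ 0 (mod 5) ⟺ x ≡ 0 (mod 5/1 = 5). Hence ker(φ) = 5ℤ

ker(φ) = 5ℤ


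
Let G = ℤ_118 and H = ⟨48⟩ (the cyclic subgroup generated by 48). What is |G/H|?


|⟨48⟩| = n / gcd(48, 118) = 118 / 2 = 59
H is normal (ℤ_118 is abelian).
|G/H| = |G| / |H| = 118 / 59 = 2

|G/H| = 2


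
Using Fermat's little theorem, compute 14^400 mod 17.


Fermat's little theorem: if p is prime and gcd(a,p)=1, then a^(p-1) ≡ 1 (mod p)
p = 17 is prime, gcd(14,17) = 1
Reduce exponent: 400 mod 16 = 0
So 14^400 ≡ 14^0 (mod 17)
14^0 = 1

14^400 ≡ 1 (mod 17)


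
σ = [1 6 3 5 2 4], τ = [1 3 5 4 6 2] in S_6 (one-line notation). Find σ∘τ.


σ∘τ: apply τ first, then σ
1 →τ 1 →σ 1
2 →τ 3 →σ 3
3 →τ 5 →σ 2
4 →τ 4 →σ 5
5 →τ 6 →σ 4
6 →τ 2 →σ 6

σ∘τ = [1 3 2 5 4 6]


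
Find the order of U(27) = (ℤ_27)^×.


U(n) is the group of units mod n; |U(n)| = φ(n)
|U(27)| = φ(27) = 18

|U(27) = (ℤ_27)^×| = 18


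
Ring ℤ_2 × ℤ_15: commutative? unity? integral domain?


Direct product ring; commutative with unity (1,1); but (1,0)·(0,1) = (0,0) gives zero divisors, so not an integral domain
Commutative: Yes
Integral domain: No
Has unity: Yes

ℤ_2 × ℤ_15: Commutative=Yes, Unity=Yes


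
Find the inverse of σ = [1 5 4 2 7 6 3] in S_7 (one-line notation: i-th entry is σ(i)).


To find σ⁻¹, swap domain and range:
σ(1) = 1 → σ⁻¹(1) = 1
σ(2) = 5 → σ⁻¹(5) = 2
σ(3) = 4 → σ⁻¹(4) = 3
σ(4) = 2 → σ⁻¹(2) = 4
σ(5) = 7 → σ⁻¹(7) = 5
σ(6) = 6 → σ⁻¹(6) = 6
σ(7) = 3 → σ⁻¹(3) = 7

σ⁻¹ = [1 4 7 3 2 6 5]


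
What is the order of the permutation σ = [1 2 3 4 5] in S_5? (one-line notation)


Cycle decomposition: identity (all elements fixed)
Order = 1 (identity has order 1)

ord(σ) = 1


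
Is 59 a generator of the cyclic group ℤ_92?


g generates ℤ_n iff gcd(g, n) = 1
gcd(59, 92) = 1
Since gcd = 1, 59 is a generator.

Yes, 59 generates ℤ_92


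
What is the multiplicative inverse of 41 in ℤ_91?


Use the extended Euclidean algorithm to write 1 = 41·s + 91·t; then s mod 91 is the inverse.
Euclidean algorithm:
  41 = 0·91 + 41
  91 = 2·41 + 9
  41 = 4·9 + 5
  9 = 1·5 + 4
  5 = 1·4 + 1
  4 = 4·1 + 0
gcd(41,91) = 1
Back-substitution gives: 41·(20) + 91·(-9) = 1
So 41⁻¹ ≡ 20 ≡ 20 (mod 91)
Check: 41 × 20 = 820 ≡ 1 (mod 91) ✓

41⁻¹ ≡ 20 (mod 91)


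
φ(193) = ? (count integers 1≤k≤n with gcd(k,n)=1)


Factor n: 193 = 193
φ(n) = n · ∏(1 - 1/p) over distinct primes p | n
φ(193) = 193 · (1 - 1/193) = 192

φ(193) = 192


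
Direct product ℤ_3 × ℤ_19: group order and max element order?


|ℤ_3 × ℤ_19| = 3 × 19 = 57
Max element order = lcm(3,19) = 57
Cyclic? Yes (gcd=1)

|ℤ_3×ℤ_19| = 57, max element order = 57


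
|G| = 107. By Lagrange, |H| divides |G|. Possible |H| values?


Lagrange's theorem: |H| divides |G|
|G| = 107
Divisors of 107: 1, 107

Possible subgroup orders: {1, 107}


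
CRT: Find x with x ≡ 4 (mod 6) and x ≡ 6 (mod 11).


m₁ = 6, m₂ = 11, gcd = 1, so CRT applies. M = m₁·m₂ = 66
Let M₁ = M/m₁ = 11, M₂ = M/m₂ = 6
Find y₁ ≡ M₁⁻¹ (mod m₁): 11⁻¹ ≡ 5 (mod 6)
Find y₂ ≡ M₂⁻¹ (mod m₂): 6⁻¹ ≡ 2 (mod 11)
x = a₁·M₁·y₁ + a₂·M₂·y₂ = 4·11·5 + 6·6·2 = 292
Reduce mod 66: x ≡ 28
Check: 28 mod 6 = 4 ✓, 28 mod 11 = 6 ✓

x ≡ 28 (mod 66)


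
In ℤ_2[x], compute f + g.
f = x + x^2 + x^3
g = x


Add coefficients mod 2:
x^0: 0 + 0 = 0 (mod 2)
x^1: 1 + 1 = 0 (mod 2)
x^2: 1 + 0 = 1 (mod 2)
x^3: 1 + 0 = 1 (mod 2)
Result: x^2 + x^3

f + g = x^2 + x^3


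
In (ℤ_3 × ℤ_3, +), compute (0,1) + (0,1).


Operation: componentwise addition mod (3, 3)
(0,1) + (0,1) = ((a₁+b₁) mod 3, (a₂+b₂) mod 3) with a = (0,1), b = (0,1)

(0,1) + (0,1) = (0,2)


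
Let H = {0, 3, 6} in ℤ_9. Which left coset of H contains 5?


5 + H = {5 + h (mod 9) : h ∈ H}
5+0=5, 5+3=8, 5+6=2
5 + H = {2, 5, 8} = 2 + H

5 + H = {2, 5, 8}


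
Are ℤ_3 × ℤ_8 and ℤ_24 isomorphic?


Comparing ℤ_3 × ℤ_8 and ℤ_24:
gcd(3,8) = 1, so ℤ_3 × ℤ_8 ≅ ℤ_24 (CRT)

Yes, ℤ_3 × ℤ_8 ≅ ℤ_24


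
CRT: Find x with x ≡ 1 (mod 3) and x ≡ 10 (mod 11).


m₁ = 3, m₂ = 11, gcd = 1, so CRT applies. M = m₁·m₂ = 33
Let M₁ = M/m₁ = 11, M₂ = M/m₂ = 3
Find y₁ ≡ M₁⁻¹ (mod m₁): 11⁻¹ ≡ 2 (mod 3)
Find y₂ ≡ M₂⁻¹ (mod m₂): 3⁻¹ ≡ 4 (mod 11)
x = a₁·M₁·y₁ + a₂·M₂·y₂ = 1·11·2 + 10·3·4 = 142
Reduce mod 33: x ≡ 10
Check: 10 mod 3 = 1 ✓, 10 mod 11 = 10 ✓

x ≡ 10 (mod 33)


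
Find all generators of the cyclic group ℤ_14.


g generates ℤ_n iff gcd(g,n) = 1
Checking each g ∈ {1,...,13}:
gcd(1,14) = 1
gcd(2,14) = 2
gcd(3,14) = 1
gcd(4,14) = 2
gcd(5,14) = 1
gcd(6,14) = 2
gcd(7,14) = 7
gcd(8,14) = 2
gcd(9,14) = 1
gcd(10,14) = 2
gcd(11,14) = 1
gcd(12,14) = 2
gcd(13,14) = 1
Generators: {1, 3, 5, 9, 11, 13}
Number of generators = φ(14) = 6

Generators of ℤ_14 = {1, 3, 5, 9, 11, 13}


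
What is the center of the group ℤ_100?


Z(G) = {g ∈ G | gx = xg for all x ∈ G}
ℤ_100 is abelian, so Z(G) = G

Z(ℤ_100) = ℤ_100


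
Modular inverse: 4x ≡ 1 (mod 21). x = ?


Use the extended Euclidean algorithm to write 1 = 4·s + 21·t; then s mod 21 is the inverse.
Euclidean algorithm:
  4 = 0·21 + 4
  21 = 5·4 + 1
  4 = 4·1 + 0
gcd(4,21) = 1
Back-substitution gives: 4·(-5) + 21·(1) = 1
So 4⁻¹ ≡ -5 ≡ 16 (mod 21)
Check: 4 × 16 = 64 ≡ 1 (mod 21) ✓

4⁻¹ ≡ 16 (mod 21)


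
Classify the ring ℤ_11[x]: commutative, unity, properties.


ℤ_11 is a field (n prime), so ℤ_11[x] is a commutative integral domain with unity
Commutative: Yes
Integral domain: Yes
Has unity: Yes

ℤ_11[x]: Commutative=Yes, Unity=Yes


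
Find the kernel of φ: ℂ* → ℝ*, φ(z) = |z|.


Kernel = preimage of identity
ker(φ) = {z ∈ ℂ* | |z| = 1} = unit circle S¹

ker(φ) = S¹ (unit circle)


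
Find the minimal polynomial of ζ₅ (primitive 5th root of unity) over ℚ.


ζ₅ is a root of Φ₅(x) = x⁴ + x³ + x² + x + 1, irreducible over ℚ

Minimal polynomial: x⁴ + x³ + x² + x + 1


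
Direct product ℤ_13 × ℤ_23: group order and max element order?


|ℤ_13 × ℤ_23| = 13 × 23 = 299
Max element order = lcm(13,23) = 299
Cyclic? Yes (gcd=1)

|ℤ_13×ℤ_23| = 299, max element order = 299


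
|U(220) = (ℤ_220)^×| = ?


U(n) is the group of units mod n; |U(n)| = φ(n)
|U(220)| = φ(220) = 80

|U(220) = (ℤ_220)^×| = 80


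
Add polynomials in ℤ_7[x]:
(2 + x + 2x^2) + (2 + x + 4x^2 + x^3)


Add coefficients mod 7:
x^0: 2 + 2 = 4 (mod 7)
x^1: 1 + 1 = 2 (mod 7)
x^2: 2 + 4 = 6 (mod 7)
x^3: 0 + 1 = 1 (mod 7)
Result: 4 + 2x + 6x^2 + x^3

f + g = 4 + 2x + 6x^2 + x^3


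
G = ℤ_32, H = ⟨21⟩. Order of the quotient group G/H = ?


|⟨21⟩| = n / gcd(21, 32) = 32 / 1 = 32
H is normal (ℤ_32 is abelian).
|G/H| = |G| / |H| = 32 / 32 = 1

|G/H| = 1


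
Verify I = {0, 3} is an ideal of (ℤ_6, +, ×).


Check ideal conditions for I = {0, 3} in ℤ_6:
(1) I is an additive subgroup? Yes
(2) For r ∈ ℤ_6 and a ∈ I: r·a ∈ I? Yes

Yes, I is an ideal of ℤ_6


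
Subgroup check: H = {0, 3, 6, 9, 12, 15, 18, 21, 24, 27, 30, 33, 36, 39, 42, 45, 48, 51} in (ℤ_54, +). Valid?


Subgroup test for H = {0, 3, 6, 9, 12, 15, 18, 21, 24, 27, 30, 33, 36, 39, 42, 45, 48, 51} in (ℤ_54, +):
(1) 0 ∈ H? Yes
(2) Closure: for all a,b ∈ H, (a+b) mod 54 ∈ H? Yes
(3) Inverses: for all a ∈ H, -a mod 54 ∈ H? Yes

Yes, H is a subgroup of ℤ_54


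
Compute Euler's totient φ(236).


Factor n: 236 = 2^2 × 59
φ(n) = n · ∏(1 - 1/p) over distinct primes p | n
φ(236) = 236 · (1 - 1/2) · (1 - 1/59) = 116

φ(236) = 116


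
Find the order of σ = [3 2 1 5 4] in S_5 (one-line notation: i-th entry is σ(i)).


Cycle decomposition: (1 3) (4 5)
Cycle lengths: 2, 2
Order = lcm(2, 2) = 2

ord(σ) = 2


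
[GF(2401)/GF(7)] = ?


GF(2401) = GF(7^4), so the extension degree is 4

[GF(2401)/GF(7)] = 4


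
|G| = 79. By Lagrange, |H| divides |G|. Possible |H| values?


Lagrange's theorem: |H| divides |G|
|G| = 79
Divisors of 79: 1, 79

Possible subgroup orders: {1, 79}


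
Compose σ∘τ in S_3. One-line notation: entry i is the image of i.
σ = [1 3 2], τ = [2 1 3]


σ∘τ: apply τ first, then σ
1 →τ 2 →σ 3
2 →τ 1 →σ 1
3 →τ 3 →σ 2

σ∘τ = [3 1 2]


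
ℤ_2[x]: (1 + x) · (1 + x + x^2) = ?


Expand and collect like terms; reduce coefficients mod 2:
x^0: 1·1 = 1 ≡ 1 (mod 2)
x^1: 1·1 + 1·1 = 2 ≡ 0 (mod 2)
x^2: 1·1 + 1·1 = 2 ≡ 0 (mod 2)
x^3: 1·1 = 1 ≡ 1 (mod 2)
Result: 1 + x^3

f · g = 1 + x^3


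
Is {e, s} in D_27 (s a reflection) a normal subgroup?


H = {e, s} in D_27 (s a reflection)
r·s·r⁻¹ = sr⁻² ≠ s for n ≥ 3, so {e, s} is not closed under conjugation

No, not a normal subgroup


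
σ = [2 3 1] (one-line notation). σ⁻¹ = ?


To find σ⁻¹, swap domain and range:
σ(1) = 2 → σ⁻¹(2) = 1
σ(2) = 3 → σ⁻¹(3) = 2
σ(3) = 1 → σ⁻¹(1) = 3

σ⁻¹ = [3 1 2]


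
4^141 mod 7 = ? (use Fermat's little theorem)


Fermat's little theorem: if p is prime and gcd(a,p)=1, then a^(p-1) ≡ 1 (mod p)
p = 7 is prime, gcd(4,7) = 1
Reduce exponent: 141 mod 6 = 3
So 4^141 ≡ 4^3 (mod 7)
4^3 mod 7 = 1

4^141 ≡ 1 (mod 7)


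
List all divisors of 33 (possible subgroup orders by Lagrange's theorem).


Lagrange's theorem: |H| divides |G|
|G| = 33
Divisors of 33: 1, 3, 11, 33

Possible subgroup orders: {1, 3, 11, 33}


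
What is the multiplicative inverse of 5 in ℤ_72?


Use the extended Euclidean algorithm to write 1 = 5·s + 72·t; then s mod 72 is the inverse.
Euclidean algorithm:
  5 = 0·72 + 5
  72 = 14·5 + 2
  5 = 2·2 + 1
  2 = 2·1 + 0
gcd(5,72) = 1
Back-substitution gives: 5·(29) + 72·(-2) = 1
So 5⁻¹ ≡ 29 ≡ 29 (mod 72)
Check: 5 × 29 = 145 ≡ 1 (mod 72) ✓

5⁻¹ ≡ 29 (mod 72)


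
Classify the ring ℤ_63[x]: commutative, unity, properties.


ℤ_63 has zero divisors (3·21 ≡ 0), and these lift to constant zero divisors in ℤ_63[x]; so not an integral domain
Commutative: Yes
Integral domain: No
Has unity: Yes

ℤ_63[x]: Commutative=Yes, Unity=Yes


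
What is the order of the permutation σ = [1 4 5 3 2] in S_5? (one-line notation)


Cycle decomposition: (2 4 3 5)
Cycle lengths: 4
Order = lcm(4) = 4

ord(σ) = 4


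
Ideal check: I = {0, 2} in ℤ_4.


Check ideal conditions for I = {0, 2} in ℤ_4:
(1) I is an additive subgroup? Yes
(2) For r ∈ ℤ_4 and a ∈ I: r·a ∈ I? Yes

Yes, I is an ideal of ℤ_4


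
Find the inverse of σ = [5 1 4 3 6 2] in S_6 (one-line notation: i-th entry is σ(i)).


To find σ⁻¹, swap domain and range:
σ(1) = 5 → σ⁻¹(5) = 1
σ(2) = 1 → σ⁻¹(1) = 2
σ(3) = 4 → σ⁻¹(4) = 3
σ(4) = 3 → σ⁻¹(3) = 4
σ(5) = 6 → σ⁻¹(6) = 5
σ(6) = 2 → σ⁻¹(2) = 6

σ⁻¹ = [2 6 4 3 1 5]


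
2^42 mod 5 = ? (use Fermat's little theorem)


Fermat's little theorem: if p is prime and gcd(a,p)=1, then a^(p-1) ≡ 1 (mod p)
p = 5 is prime, gcd(2,5) = 1
Reduce exponent: 42 mod 4 = 2
So 2^42 ≡ 2^2 (mod 5)
2^2 mod 5 = 4

2^42 ≡ 4 (mod 5)


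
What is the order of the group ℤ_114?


ℤ_n has n elements.

|ℤ_114| = 114


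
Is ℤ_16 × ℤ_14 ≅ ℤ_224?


Comparing ℤ_16 × ℤ_14 and ℤ_224:
gcd(16,14) = 2 ≠ 1. Max element order in ℤ_16×ℤ_14 is lcm(16,14) = 112 < 224, so it has no element of order 224

No, ℤ_16 × ℤ_14 ≇ ℤ_224


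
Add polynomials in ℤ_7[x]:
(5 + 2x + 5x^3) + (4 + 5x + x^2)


Add coefficients mod 7:
x^0: 5 + 4 = 2 (mod 7)
x^1: 2 + 5 = 0 (mod 7)
x^2: 0 + 1 = 1 (mod 7)
x^3: 5 + 0 = 5 (mod 7)
Result: 2 + x^2 + 5x^3

f + g = 2 + x^2 + 5x^3


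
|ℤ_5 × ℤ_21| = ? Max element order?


|ℤ_5 × ℤ_21| = 5 × 21 = 105
Max element order = lcm(5,21) = 105
Cyclic? Yes (gcd=1)

|ℤ_5×ℤ_21| = 105, max element order = 105


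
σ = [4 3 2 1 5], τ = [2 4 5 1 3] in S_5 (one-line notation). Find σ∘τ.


σ∘τ: apply τ first, then σ
1 →τ 2 →σ 3
2 →τ 4 →σ 1
3 →τ 5 →σ 5
4 →τ 1 →σ 4
5 →τ 3 →σ 2

σ∘τ = [3 1 5 4 2]


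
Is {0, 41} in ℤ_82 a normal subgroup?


H = {0, 41} in ℤ_82
ℤ_82 is abelian; every subgroup of an abelian group is normal

Yes, normal subgroup


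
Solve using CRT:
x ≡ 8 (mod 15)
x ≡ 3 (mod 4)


m₁ = 15, m₂ = 4, gcd = 1, so CRT applies. M = m₁·m₂ = 60
Let M₁ = M/m₁ = 4, M₂ = M/m₂ = 15
Find y₁ ≡ M₁⁻¹ (mod m₁): 4⁻¹ ≡ 4 (mod 15)
Find y₂ ≡ M₂⁻¹ (mod m₂): 15⁻¹ ≡ 3 (mod 4)
x = a₁·M₁·y₁ + a₂·M₂·y₂ = 8·4·4 + 3·15·3 = 263
Reduce mod 60: x ≡ 23
Check: 23 mod 15 = 8 ✓, 23 mod 4 = 3 ✓

x ≡ 23 (mod 60)


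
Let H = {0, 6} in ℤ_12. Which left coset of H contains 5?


5 + H = {5 + h (mod 12) : h ∈ H}
5+0=5, 5+6=11

5 + H = {5, 11}


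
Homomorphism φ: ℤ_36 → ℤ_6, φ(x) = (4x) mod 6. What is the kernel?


Kernel = preimage of identity
ker(φ) = {x ∈ ℤ_36 : 4x ≡ 0 (mod 6)}. Since 6 | 36, φ is well-defined. The kernel is the cyclic subgroup ⟨3⟩ of ℤ_36 (order 12), i.e. {0, 3, 6, 9, 12, 15, 18, 21, 24, 27, 30, 33}

ker(φ) = {0, 3, 6, 9, 12, 15, 18, 21, 24, 27, 30, 33}


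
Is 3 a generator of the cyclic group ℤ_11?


g generates ℤ_n iff gcd(g, n) = 1
gcd(3, 11) = 1
Since gcd = 1, 3 is a generator.

Yes, 3 generates ℤ_11


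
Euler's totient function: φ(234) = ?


Factor n: 234 = 2 × 3^2 × 13
φ(n) = n · ∏(1 - 1/p) over distinct primes p | n
φ(234) = 234 · (1 - 1/2) · (1 - 1/3) · (1 - 1/13) = 72

φ(234) = 72


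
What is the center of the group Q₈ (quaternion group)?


Z(G) = {g ∈ G | gx = xg for all x ∈ G}
In Q₈ = {±1, ±i, ±j, ±k}, only ±1 commute with every element

Z(Q₈ (quaternion group)) = {1, -1}


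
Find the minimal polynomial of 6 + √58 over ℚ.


Let α = 6 + √58. Then α - 6 = √58, so (α - 6)² = 58, giving α² - 12α - 22 = 0. Degree 2 and α ∉ ℚ, so this is the minimal polynomial.

Minimal polynomial: x² - 12x - 22


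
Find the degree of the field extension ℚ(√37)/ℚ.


√37 has minimal polynomial x² - 37 (irreducible over ℚ since 37 is squarefree)

[ℚ(√37)/ℚ] = 2


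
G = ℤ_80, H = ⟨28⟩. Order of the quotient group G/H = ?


|⟨28⟩| = n / gcd(28, 80) = 80 / 4 = 20
H is normal (ℤ_80 is abelian).
|G/H| = |G| / |H| = 80 / 20 = 4

|G/H| = 4


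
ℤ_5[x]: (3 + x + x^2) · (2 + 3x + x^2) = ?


Expand and collect like terms; reduce coefficients mod 5:
x^0: 3·2 = 6 ≡ 1 (mod 5)
x^1: 3·3 + 1·2 = 11 ≡ 1 (mod 5)
x^2: 3·1 + 1·3 + 1·2 = 8 ≡ 3 (mod 5)
x^3: 1·1 + 1·3 = 4 ≡ 4 (mod 5)
x^4: 1·1 = 1 ≡ 1 (mod 5)
Result: 1 + x + 3x^2 + 4x^3 + x^4

f · g = 1 + x + 3x^2 + 4x^3 + x^4


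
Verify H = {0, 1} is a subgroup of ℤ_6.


Subgroup test for H = {0, 1} in (ℤ_6, +):
(1) 0 ∈ H? Yes
(2) Closure: for all a,b ∈ H, (a+b) mod 6 ∈ H? No  [counterexample: 1 + 1 = 2 ∉ H]
(3) Inverses: for all a ∈ H, -a mod 6 ∈ H? No

No, H is not a subgroup of ℤ_6


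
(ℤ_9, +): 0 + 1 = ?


Operation: addition mod 9
0 + 1 = (a + b) mod 9 with a = 0, b = 1

0 + 1 = 1


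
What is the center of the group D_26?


Z(G) = {g ∈ G | gx = xg for all x ∈ G}
For even n, Z(D_n) = {e, r^(n/2)}: the 180° rotation r^13 commutes with every reflection and rotation

Z(D_26) = {e, r^13}


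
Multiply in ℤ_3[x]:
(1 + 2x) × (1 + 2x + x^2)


Expand and collect like terms; reduce coefficients mod 3:
x^0: 1·1 = 1 ≡ 1 (mod 3)
x^1: 1·2 + 2·1 = 4 ≡ 1 (mod 3)
x^2: 1·1 + 2·2 = 5 ≡ 2 (mod 3)
x^3: 2·1 = 2 ≡ 2 (mod 3)
Result: 1 + x + 2x^2 + 2x^3

f · g = 1 + x + 2x^2 + 2x^3


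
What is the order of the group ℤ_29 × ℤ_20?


|A × B| = |A| · |B|
|ℤ_29 × ℤ_20| = 29 × 20 = 580

|ℤ_29 × ℤ_20| = 580


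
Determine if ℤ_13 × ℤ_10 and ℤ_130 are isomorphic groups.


Comparing ℤ_13 × ℤ_10 and ℤ_130:
gcd(13,10) = 1, so ℤ_13 × ℤ_10 ≅ ℤ_130 (CRT)

Yes, ℤ_13 × ℤ_10 ≅ ℤ_130


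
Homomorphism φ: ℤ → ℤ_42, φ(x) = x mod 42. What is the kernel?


Kernel = preimage of identity
ker(φ) = {x ∈ ℤ : x ≡ 0 (mod 42)} = 42ℤ = {0, ±42, ±84, ...}

ker(φ) = 42ℤ


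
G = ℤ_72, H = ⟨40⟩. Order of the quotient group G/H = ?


|⟨40⟩| = n / gcd(40, 72) = 72 / 8 = 9
H is normal (ℤ_72 is abelian).
|G/H| = |G| / |H| = 72 / 9 = 8

|G/H| = 8


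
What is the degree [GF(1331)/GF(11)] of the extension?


GF(1331) = GF(11^3), so the extension degree is 3

[GF(1331)/GF(11)] = 3


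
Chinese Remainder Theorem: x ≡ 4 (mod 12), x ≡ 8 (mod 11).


m₁ = 12, m₂ = 11, gcd = 1, so CRT applies. M = m₁·m₂ = 132
Let M₁ = M/m₁ = 11, M₂ = M/m₂ = 12
Find y₁ ≡ M₁⁻¹ (mod m₁): 11⁻¹ ≡ 11 (mod 12)
Find y₂ ≡ M₂⁻¹ (mod m₂): 12⁻¹ ≡ 1 (mod 11)
x = a₁·M₁·y₁ + a₂·M₂·y₂ = 4·11·11 + 8·12·1 = 580
Reduce mod 132: x ≡ 52
Check: 52 mod 12 = 4 ✓, 52 mod 11 = 8 ✓

x ≡ 52 (mod 132)


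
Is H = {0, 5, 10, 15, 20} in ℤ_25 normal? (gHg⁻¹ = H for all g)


H = {0, 5, 10, 15, 20} in ℤ_25
ℤ_25 is abelian; every subgroup of an abelian group is normal

Yes, normal subgroup


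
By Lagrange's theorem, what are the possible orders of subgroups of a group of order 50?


Lagrange's theorem: |H| divides |G|
|G| = 50
Divisors of 50: 1, 2, 5, 10, 25, 50

Possible subgroup orders: {1, 2, 5, 10, 25, 50}


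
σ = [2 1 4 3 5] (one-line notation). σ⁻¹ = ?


To find σ⁻¹, swap domain and range:
σ(1) = 2 → σ⁻¹(2) = 1
σ(2) = 1 → σ⁻¹(1) = 2
σ(3) = 4 → σ⁻¹(4) = 3
σ(4) = 3 → σ⁻¹(3) = 4
σ(5) = 5 → σ⁻¹(5) = 5

σ⁻¹ = [2 1 4 3 5]


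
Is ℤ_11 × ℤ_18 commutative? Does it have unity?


Direct product ring; commutative with unity (1,1); but (1,0)·(0,1) = (0,0) gives zero divisors, so not an integral domain
Commutative: Yes
Integral domain: No
Has unity: Yes

ℤ_11 × ℤ_18: Commutative=Yes, Unity=Yes


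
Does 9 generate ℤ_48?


g generates ℤ_n iff gcd(g, n) = 1
gcd(9, 48) = 3
Since gcd = 3 ≠ 1, ⟨9⟩ has order 16 < 48, so 9 is not a generator.

No, 9 does not generate ℤ_48


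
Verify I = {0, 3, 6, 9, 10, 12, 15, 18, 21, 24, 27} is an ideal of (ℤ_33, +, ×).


Check ideal conditions for I = {0, 3, 6, 9, 10, 12, 15, 18, 21, 24, 27} in ℤ_33:
(1) I is an additive subgroup? No
(2) For r ∈ ℤ_33 and a ∈ I: r·a ∈ I? No  [counterexample: r=2, a=10, r·a mod 33 = 20 ∉ I]

No, I is not an ideal of ℤ_33


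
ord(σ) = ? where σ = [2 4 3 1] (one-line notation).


Cycle decomposition: (1 2 4)
Cycle lengths: 3
Order = lcm(3) = 3

ord(σ) = 3


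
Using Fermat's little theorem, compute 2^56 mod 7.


Fermat's little theorem: if p is prime and gcd(a,p)=1, then a^(p-1) ≡ 1 (mod p)
p = 7 is prime, gcd(2,7) = 1
Reduce exponent: 56 mod 6 = 2
So 2^56 ≡ 2^2 (mod 7)
2^2 mod 7 = 4

2^56 ≡ 4 (mod 7)


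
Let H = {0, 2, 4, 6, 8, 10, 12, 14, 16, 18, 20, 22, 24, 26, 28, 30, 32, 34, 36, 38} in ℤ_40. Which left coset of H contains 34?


34 + H = {34 + h (mod 40) : h ∈ H}
34+0=34, 34+2=36, 34+4=38, 34+6=0, 34+8=2, 34+10=4, 34+12=6, 34+14=8, 34+16=10, 34+18=12, 34+20=14, 34+22=16, 34+24=18, 34+26=20, 34+28=22, 34+30=24, 34+32=26, 34+34=28, 34+36=30, 34+38=32
34 + H = {0, 2, 4, 6, 8, 10, 12, 14, 16, 18, 20, 22, 24, 26, 28, 30, 32, 34, 36, 38} = 0 + H

34 + H = {0, 2, 4, 6, 8, 10, 12, 14, 16, 18, 20, 22, 24, 26, 28, 30, 32, 34, 36, 38}


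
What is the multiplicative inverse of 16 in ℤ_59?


Use the extended Euclidean algorithm to write 1 = 16·s + 59·t; then s mod 59 is the inverse.
Euclidean algorithm:
  16 = 0·59 + 16
  59 = 3·16 + 11
  16 = 1·11 + 5
  11 = 2·5 + 1
  5 = 5·1 + 0
gcd(16,59) = 1
Back-substitution gives: 16·(-11) + 59·(3) = 1
So 16⁻¹ ≡ -11 ≡ 48 (mod 59)
Check: 16 × 48 = 768 ≡ 1 (mod 59) ✓

16⁻¹ ≡ 48 (mod 59)


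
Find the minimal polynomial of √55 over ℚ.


√55 satisfies x² - 55 = 0, irreducible over ℚ since 55 is squarefree

Minimal polynomial: x² - 55


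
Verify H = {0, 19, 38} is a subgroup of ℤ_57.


Subgroup test for H = {0, 19, 38} in (ℤ_57, +):
(1) 0 ∈ H? Yes
(2) Closure: for all a,b ∈ H, (a+b) mod 57 ∈ H? Yes
(3) Inverses: for all a ∈ H, -a mod 57 ∈ H? Yes

Yes, H is a subgroup of ℤ_57


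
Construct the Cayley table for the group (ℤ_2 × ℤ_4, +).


Elements: {(0,0), (0,1), (0,2), (0,3), (1,0), (1,1), (1,2), (1,3)}
Operation: componentwise addition mod (2, 4)
Entry (a, b) = ((a₁+b₁) mod 2, (a₂+b₂) mod 4)

Cayley table:
      | (0,0) | (0,1) | (0,2) | (0,3) | (1,0) | (1,1) | (1,2) | (1,3)
(0,0) | (0,0) | (0,1) | (0,2) | (0,3) | (1,0) | (1,1) | (1,2) | (1,3)
(0,1) | (0,1) | (0,2) | (0,3) | (0,0) | (1,1) | (1,2) | (1,3) | (1,0)
(0,2) | (0,2) | (0,3) | (0,0) | (0,1) | (1,2) | (1,3) | (1,0) | (1,1)
(0,3) | (0,3) | (0,0) | (0,1) | (0,2) | (1,3) | (1,0) | (1,1) | (1,2)
(1,0) | (1,0) | (1,1) | (1,2) | (1,3) | (0,0) | (0,1) | (0,2) | (0,3)
(1,1) | (1,1) | (1,2) | (1,3) | (1,0) | (0,1) | (0,2) | (0,3) | (0,0)
(1,2) | (1,2) | (1,3) | (1,0) | (1,1) | (0,2) | (0,3) | (0,0) | (0,1)
(1,3) | (1,3) | (1,0) | (1,1) | (1,2) | (0,3) | (0,0) | (0,1) | (0,2)


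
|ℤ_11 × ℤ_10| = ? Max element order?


|ℤ_11 × ℤ_10| = 11 × 10 = 110
Max element order = lcm(11,10) = 110
Cyclic? Yes (gcd=1)

|ℤ_11×ℤ_10| = 110, max element order = 110


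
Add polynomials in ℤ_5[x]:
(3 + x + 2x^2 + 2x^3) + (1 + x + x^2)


Add coefficients mod 5:
x^0: 3 + 1 = 4 (mod 5)
x^1: 1 + 1 = 2 (mod 5)
x^2: 2 + 1 = 3 (mod 5)
x^3: 2 + 0 = 2 (mod 5)
Result: 4 + 2x + 3x^2 + 2x^3

f + g = 4 + 2x + 3x^2 + 2x^3


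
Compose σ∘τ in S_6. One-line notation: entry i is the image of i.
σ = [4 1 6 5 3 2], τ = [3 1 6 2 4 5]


σ∘τ: apply τ first, then σ
1 →τ 3 →σ 6
2 →τ 1 →σ 4
3 →τ 6 →σ 2
4 →τ 2 →σ 1
5 →τ 4 →σ 5
6 →τ 5 →σ 3

σ∘τ = [6 4 2 1 5 3]


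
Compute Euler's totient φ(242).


Factor n: 242 = 2 × 11^2
φ(n) = n · ∏(1 - 1/p) over distinct primes p | n
φ(242) = 242 · (1 - 1/2) · (1 - 1/11) = 110

φ(242) = 110


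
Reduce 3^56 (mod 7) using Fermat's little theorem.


Fermat's little theorem: if p is prime and gcd(a,p)=1, then a^(p-1) ≡ 1 (mod p)
p = 7 is prime, gcd(3,7) = 1
Reduce exponent: 56 mod 6 = 2
So 3^56 ≡ 3^2 (mod 7)
3^2 mod 7 = 2

3^56 ≡ 2 (mod 7)


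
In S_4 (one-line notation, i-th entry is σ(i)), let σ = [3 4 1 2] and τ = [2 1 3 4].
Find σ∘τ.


σ∘τ: apply τ first, then σ
1 →τ 2 →σ 4
2 →τ 1 →σ 3
3 →τ 3 →σ 1
4 →τ 4 →σ 2

σ∘τ = [4 3 1 2]


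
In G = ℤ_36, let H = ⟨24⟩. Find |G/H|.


|⟨24⟩| = n / gcd(24, 36) = 36 / 12 = 3
H is normal (ℤ_36 is abelian).
|G/H| = |G| / |H| = 36 / 3 = 12

|G/H| = 12


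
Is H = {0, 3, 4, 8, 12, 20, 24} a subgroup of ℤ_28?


Subgroup test for H = {0, 3, 4, 8, 12, 20, 24} in (ℤ_28, +):
(1) 0 ∈ H? Yes
(2) Closure: for all a,b ∈ H, (a+b) mod 28 ∈ H? No  [counterexample: 3 + 3 = 6 ∉ H]
(3) Inverses: for all a ∈ H, -a mod 28 ∈ H? No

No, H is not a subgroup of ℤ_28


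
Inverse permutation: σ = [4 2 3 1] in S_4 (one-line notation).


To find σ⁻¹, swap domain and range:
σ(1) = 4 → σ⁻¹(4) = 1
σ(2) = 2 → σ⁻¹(2) = 2
σ(3) = 3 → σ⁻¹(3) = 3
σ(4) = 1 → σ⁻¹(1) = 4

σ⁻¹ = [4 2 3 1]


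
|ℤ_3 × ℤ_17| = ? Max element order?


|ℤ_3 × ℤ_17| = 3 × 17 = 51
Max element order = lcm(3,17) = 51
Cyclic? Yes (gcd=1)

|ℤ_3×ℤ_17| = 51, max element order = 51


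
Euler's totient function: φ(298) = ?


Factor n: 298 = 2 × 149
φ(n) = n · ∏(1 - 1/p) over distinct primes p | n
φ(298) = 298 · (1 - 1/2) · (1 - 1/149) = 148

φ(298) = 148


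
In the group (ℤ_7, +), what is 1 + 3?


Operation: addition mod 7
1 + 3 = (a + b) mod 7 with a = 1, b = 3

1 + 3 = 4


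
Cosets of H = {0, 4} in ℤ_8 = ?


H = {0, 4}, |H| = 2
Number of cosets = |G|/|H| = 8/2 = 4
0 + H = {0, 4}
1 + H = {1, 5}
2 + H = {2, 6}
3 + H = {3, 7}

Cosets: 0+H={0,4}; 1+H={1,5}; 2+H={2,6}; 3+H={3,7}


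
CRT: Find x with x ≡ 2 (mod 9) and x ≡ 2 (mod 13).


m₁ = 9, m₂ = 13, gcd = 1, so CRT applies. M = m₁·m₂ = 117
Let M₁ = M/m₁ = 13, M₂ = M/m₂ = 9
Find y₁ ≡ M₁⁻¹ (mod m₁): 13⁻¹ ≡ 7 (mod 9)
Find y₂ ≡ M₂⁻¹ (mod m₂): 9⁻¹ ≡ 3 (mod 13)
x = a₁·M₁·y₁ + a₂·M₂·y₂ = 2·13·7 + 2·9·3 = 236
Reduce mod 117: x ≡ 2
Check: 2 mod 9 = 2 ✓, 2 mod 13 = 2 ✓

x ≡ 2 (mod 117)


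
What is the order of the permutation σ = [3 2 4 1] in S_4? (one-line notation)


Cycle decomposition: (1 3 4)
Cycle lengths: 3
Order = lcm(3) = 3

ord(σ) = 3


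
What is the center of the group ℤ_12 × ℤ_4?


Z(G) = {g ∈ G | gx = xg for all x ∈ G}
Direct product of abelian groups is abelian, so Z(G) = G

Z(ℤ_12 × ℤ_4) = ℤ_12 × ℤ_4


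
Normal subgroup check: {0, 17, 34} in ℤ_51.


H = {0, 17, 34} in ℤ_51
ℤ_51 is abelian; every subgroup of an abelian group is normal

Yes, normal subgroup


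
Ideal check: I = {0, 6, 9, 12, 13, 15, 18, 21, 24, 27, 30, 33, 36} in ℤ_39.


Check ideal conditions for I = {0, 6, 9, 12, 13, 15, 18, 21, 24, 27, 30, 33, 36} in ℤ_39:
(1) I is an additive subgroup? No
(2) For r ∈ ℤ_39 and a ∈ I: r·a ∈ I? No  [counterexample: r=2, a=13, r·a mod 39 = 26 ∉ I]

No, I is not an ideal of ℤ_39
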